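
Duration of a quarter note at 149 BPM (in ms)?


Reasoning:
One quarter-note beat = 60000 / BPM = 60000 / 149 ms
Duration = 60000 / 149
= 402.7 ms


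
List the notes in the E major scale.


Step by step:
Major scale pattern: W-W-H-W-W-W-H (2-2-1-2-2-2-1 semitones)
Starting from E:
  E + 2 semitones → F#
  F# + 2 semitones → G#
  G# + 1 semitone → A
  A + 2 semitones → B
  B + 2 semitones → C#
  C# + 2 semitones → D#
  D# + 1 semitone → E
Scale = E F# G# A B C# D#


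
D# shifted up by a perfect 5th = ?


perfect 5th: 5 letter names, 7 semitones
Letter: D + 4 → A
Pitch: D# + 7 semitones, spelled as an A → A#
= A#


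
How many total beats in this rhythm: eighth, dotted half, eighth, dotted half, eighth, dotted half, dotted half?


Solution.
Beat values:
  eighth = 0.5 beats
  dotted half = 3 beats
  eighth = 0.5 beats
  dotted half = 3 beats
  eighth = 0.5 beats
  dotted half = 3 beats
  dotted half = 3 beats
Sum = 0.5 + 3 + 0.5 + 3 + 0.5 + 3 + 3
= 13.5 beats


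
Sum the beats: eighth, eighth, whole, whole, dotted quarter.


Let's work it out.
Beat values:
  eighth = 0.5 beats
  eighth = 0.5 beats
  whole = 4 beats
  whole = 4 beats
  dotted quarter = 1.5 beats
Sum = 0.5 + 0.5 + 4 + 4 + 1.5
= 10.5 beats


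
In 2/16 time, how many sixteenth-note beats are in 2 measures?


Time signature 2/16: the bottom number 16 means the sixteenth note gets one count
The top number 2 means 2 sixteenth-note beats per measure
Total = 2 × 2 measures
= 4 sixteenth-note beats


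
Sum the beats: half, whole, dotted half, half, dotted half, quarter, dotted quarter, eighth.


Beat values:
  half = 2 beats
  whole = 4 beats
  dotted half = 3 beats
  half = 2 beats
  dotted half = 3 beats
  quarter = 1 beat
  dotted quarter = 1.5 beats
  eighth = 0.5 beats
Sum = 2 + 4 + 3 + 2 + 3 + 1 + 1.5 + 0.5
= 17 beats


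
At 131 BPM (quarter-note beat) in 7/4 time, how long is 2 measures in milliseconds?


Let's work it out.
Quarter-note beat duration = 60000 / 131 ms
Beats per measure (7/4) = 7
One measure = 7 × 60000 / 131 = 420000 / 131 ms
2 measures = 2 × 420000 / 131 = 840000 / 131
= 6412.2 ms


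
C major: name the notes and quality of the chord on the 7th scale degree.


Reasoning:
C major scale: C D E F G A B
Diatonic triad on degree 7 stacks scale notes 7, 2, 4: B D F
B→D = 3 semitones; B→F = 6 semitones → diminished triad
= B D F (diminished)


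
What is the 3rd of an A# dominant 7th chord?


Dominant 7th chord = root + major 3rd + perfect 5th + minor 7th
Seventh chords stack in thirds, so the letter names are A-C-E-G
Root: A#
Major 3rd above A#: C##
Perfect 5th above A#: E#
Minor 7th above A#: G#
The 3rd = C##


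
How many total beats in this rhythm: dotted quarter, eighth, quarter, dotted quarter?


Beat values:
  dotted quarter = 1.5 beats
  eighth = 0.5 beats
  quarter = 1 beat
  dotted quarter = 1.5 beats
Sum = 1.5 + 0.5 + 1 + 1.5
= 4.5 beats


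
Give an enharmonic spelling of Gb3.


Step by step:
Enharmonic notes sound the same pitch but are spelled with different letter names
Gb and F# name the same pitch class
= F#3


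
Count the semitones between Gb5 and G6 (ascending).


Solution.
Absolute semitone position = octave×12 + chromatic position
Gb5: 5×12 + 6 = 66
G6: 6×12 + 7 = 79
Difference = 79 - 66 = 13
= 13 semitones


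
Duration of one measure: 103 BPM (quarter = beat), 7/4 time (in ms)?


Quarter-note beat duration = 60000 / 103 ms
Beats per measure (7/4) = 7
One measure = 7 × 60000 / 103 = 420000 / 103 ms
= 4077.7 ms


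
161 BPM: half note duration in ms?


One quarter-note beat = 60000 / BPM = 60000 / 161 ms
Half note = 2 × quarter note
Duration = 2 × 60000 / 161 = 120000 / 161
= 745.3 ms


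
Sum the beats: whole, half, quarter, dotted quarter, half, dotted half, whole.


Reasoning:
Beat values:
  whole = 4 beats
  half = 2 beats
  quarter = 1 beat
  dotted quarter = 1.5 beats
  half = 2 beats
  dotted half = 3 beats
  whole = 4 beats
Sum = 4 + 2 + 1 + 1.5 + 2 + 3 + 4
= 17.5 beats


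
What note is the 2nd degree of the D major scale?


Major scale pattern: W-W-H-W-W-W-H (2-2-1-2-2-2-1 semitones)
Starting from D:
  D + 2 semitones → E
  E + 2 semitones → F#
  F# + 1 semitone → G
  G + 2 semitones → A
  A + 2 semitones → B
  B + 2 semitones → C#
  C# + 1 semitone → D
Scale: D E F# G A B C#
Degree 2 = E


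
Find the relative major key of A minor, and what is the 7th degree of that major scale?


The relative major shares the key signature and is a minor 3rd above the minor tonic
A minor 3rd above A is C
→ relative major of A minor is C major
C major scale: C D E F G A B
= C major; 7th degree = B


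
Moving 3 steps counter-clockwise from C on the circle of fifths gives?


Solution.
Each counter-clockwise step moves down a perfect 5th (= up a perfect 4th)
From C: C → F → Bb → Eb
= Eb


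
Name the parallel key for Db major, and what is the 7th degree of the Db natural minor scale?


Parallel keys share the same tonic but differ in mode
Db major → parallel is Db minor
Db natural minor scale: Db Eb Fb Gb Ab Bbb Cb
= Db minor; 7th degree = Cb


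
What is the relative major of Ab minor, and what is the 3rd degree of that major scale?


Solution.
The relative major shares the key signature and is a minor 3rd above the minor tonic
A minor 3rd above Ab is Cb
→ relative major of Ab minor is Cb major
Cb major scale: Cb Db Eb Fb Gb Ab Bb
= Cb major; 3rd degree = Eb


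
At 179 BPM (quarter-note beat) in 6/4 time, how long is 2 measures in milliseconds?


Quarter-note beat duration = 60000 / 179 ms
Beats per measure (6/4) = 6
One measure = 6 × 60000 / 179 = 360000 / 179 ms
2 measures = 2 × 360000 / 179 = 720000 / 179
= 4022.3 ms


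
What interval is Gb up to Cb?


Solution.
Letter names: G → C spans 4 letter names → a 4th
Semitones: Gb → Cb = 5 half-steps
A 4th of 5 semitones is a perfect 4th
= perfect 4th


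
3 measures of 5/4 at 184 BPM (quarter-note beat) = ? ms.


Let's work it out.
Quarter-note beat duration = 60000 / 184 ms
Beats per measure (5/4) = 5
One measure = 5 × 60000 / 184 = 300000 / 184 ms
3 measures = 3 × 300000 / 184 = 900000 / 184
= 4891.3 ms


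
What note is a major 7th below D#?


A 7th spans 7 letter names, so from D we land on E
A major 7th = 11 semitones below D#
Spell E at that pitch: E
= E


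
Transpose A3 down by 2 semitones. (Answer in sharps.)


A3: chromatic position 9 in octave 3 → absolute = 3×12 + 9 = 45
Transpose down 2: 45 - 2 = 43
43 = 3×12 + 7 → G in octave 3
Result = G3


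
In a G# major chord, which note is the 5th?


Solution.
Major triad = root + major 3rd (4 semitones) + perfect 5th (7 semitones)
A triad on G# stacks thirds, so the chord tones use letter names G-B-D
Root: G#
Major 3rd above G#: B#
Perfect 5th above G#: D#
The 5th = D#


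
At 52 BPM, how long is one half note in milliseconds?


Working:
One quarter-note beat = 60000 / BPM = 60000 / 52 ms
Half note = 2 × quarter note
Duration = 2 × 60000 / 52 = 120000 / 52
= 2307.7 ms


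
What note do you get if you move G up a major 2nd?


Solution.
major 2nd: 2 letter names, 2 semitones
Letter: G + 1 → A
Pitch: G + 2 semitones, spelled as an A → A
= A


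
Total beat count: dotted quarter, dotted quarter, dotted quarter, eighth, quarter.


Solution.
Beat values:
  dotted quarter = 1.5 beats
  dotted quarter = 1.5 beats
  dotted quarter = 1.5 beats
  eighth = 0.5 beats
  quarter = 1 beat
Sum = 1.5 + 1.5 + 1.5 + 0.5 + 1
= 6 beats


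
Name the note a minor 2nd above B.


Working:
A 2nd spans 2 letter names, so from B we land on C
A minor 2nd = 1 semitone above B
Spell C at that pitch: C
= C


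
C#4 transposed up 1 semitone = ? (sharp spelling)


C#4: chromatic position 1 in octave 4 → absolute = 4×12 + 1 = 49
Transpose up 1: 49 + 1 = 50
50 = 4×12 + 2 → D in octave 4
Result = D4


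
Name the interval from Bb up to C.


Let's work it out.
Letter names: B → C spans 2 letter names → a 2nd
Semitones: Bb → C = 2 half-steps
A 2nd of 2 semitones is a major 2nd
= major 2nd


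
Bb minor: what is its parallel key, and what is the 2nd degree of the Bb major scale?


Step by step:
Parallel keys share the same tonic but differ in mode
Bb minor → parallel is Bb major
Bb major scale: Bb C D Eb F G A
= Bb major; 2nd degree = C


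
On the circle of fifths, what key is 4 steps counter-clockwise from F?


Each counter-clockwise step moves down a perfect 5th (= up a perfect 4th)
From F: F → Bb → Eb → Ab → Db
= Db


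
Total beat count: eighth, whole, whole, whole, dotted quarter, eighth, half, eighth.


Working:
Beat values:
  eighth = 0.5 beats
  whole = 4 beats
  whole = 4 beats
  whole = 4 beats
  dotted quarter = 1.5 beats
  eighth = 0.5 beats
  half = 2 beats
  eighth = 0.5 beats
Sum = 0.5 + 4 + 4 + 4 + 1.5 + 0.5 + 2 + 0.5
= 17 beats


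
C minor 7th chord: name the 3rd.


Reasoning:
Minor 7th chord = root + minor 3rd + perfect 5th + minor 7th
Seventh chords stack in thirds, so the letter names are C-E-G-B
Root: C
Minor 3rd above C: Eb
Perfect 5th above C: G
Minor 7th above C: Bb
The 3rd = Eb


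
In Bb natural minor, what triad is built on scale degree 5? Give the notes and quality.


Bb natural minor scale: Bb C Db Eb F Gb Ab
Diatonic triad on degree 5 stacks scale notes 5, 7, 2: F Ab C
F→Ab = 3 semitones; F→C = 7 semitones → minor triad
= F Ab C (minor)


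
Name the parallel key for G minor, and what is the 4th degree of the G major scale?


Parallel keys share the same tonic but differ in mode
G minor → parallel is G major
G major scale: G A B C D E F#
= G major; 4th degree = C


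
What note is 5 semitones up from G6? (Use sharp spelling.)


G6: chromatic position 7 in octave 6 → absolute = 6×12 + 7 = 79
Transpose up 5: 79 + 5 = 84
84 = 7×12 + 0 → C in octave 7
Result = C7


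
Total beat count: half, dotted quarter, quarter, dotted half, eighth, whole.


Beat values:
  half = 2 beats
  dotted quarter = 1.5 beats
  quarter = 1 beat
  dotted half = 3 beats
  eighth = 0.5 beats
  whole = 4 beats
Sum = 2 + 1.5 + 1 + 3 + 0.5 + 4
= 12 beats


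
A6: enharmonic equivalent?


Step by step:
Enharmonic notes sound the same pitch but are spelled with different letter names
A and Bbb name the same pitch class
= Bbb6


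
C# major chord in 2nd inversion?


Reasoning:
Root position: C# E# G#
2nd inversion: move root and 3rd up an octave
Bass note: G#
Notes (bottom to top) = G# C# E#


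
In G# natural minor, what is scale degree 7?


Natural minor scale pattern: W-H-W-W-H-W-W (2-1-2-2-1-2-2 semitones)
Starting from G#:
  G# + 2 semitones → A#
  A# + 1 semitone → B
  B + 2 semitones → C#
  C# + 2 semitones → D#
  D# + 1 semitone → E
  E + 2 semitones → F#
  F# + 2 semitones → G#
Scale: G# A# B C# D# E F#
Degree 7 = F#


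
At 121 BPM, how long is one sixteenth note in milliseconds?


Working:
One quarter-note beat = 60000 / BPM = 60000 / 121 ms
Sixteenth note = 1/4 × quarter note
Duration = 1/4 × 60000 / 121 = 15000 / 121
= 124.0 ms


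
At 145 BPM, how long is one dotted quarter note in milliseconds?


One quarter-note beat = 60000 / BPM = 60000 / 145 ms
Dotted quarter note = 3/2 × quarter note
Duration = 3/2 × 60000 / 145 = 90000 / 145
= 620.7 ms


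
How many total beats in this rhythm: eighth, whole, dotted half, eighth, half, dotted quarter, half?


Beat values:
  eighth = 0.5 beats
  whole = 4 beats
  dotted half = 3 beats
  eighth = 0.5 beats
  half = 2 beats
  dotted quarter = 1.5 beats
  half = 2 beats
Sum = 0.5 + 4 + 3 + 0.5 + 2 + 1.5 + 2
= 13.5 beats


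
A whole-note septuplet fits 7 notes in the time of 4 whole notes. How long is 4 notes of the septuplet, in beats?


Solution.
Septuplet: 7 notes occupy the space of 4 whole notes
Space = 4 × 4 = 16 beats
Each septuplet note = 16 / 7 = 16/7 beats
4 notes = 4 × 16/7 = 64/7
= 64/7 beats


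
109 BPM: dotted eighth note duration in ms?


Working:
One quarter-note beat = 60000 / BPM = 60000 / 109 ms
Dotted eighth note = 3/4 × quarter note
Duration = 3/4 × 60000 / 109 = 45000 / 109
= 412.8 ms


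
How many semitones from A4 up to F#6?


Solution.
Absolute semitone position = octave×12 + chromatic position
A4: 4×12 + 9 = 57
F#6: 6×12 + 6 = 78
Difference = 78 - 57 = 21
= 21 semitones


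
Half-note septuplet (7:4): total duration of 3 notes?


Let's work it out.
Septuplet: 7 notes occupy the space of 4 half notes
Space = 4 × 2 = 8 beats
Each septuplet note = 8 / 7 = 8/7 beats
3 notes = 3 × 8/7 = 24/7
= 24/7 beats


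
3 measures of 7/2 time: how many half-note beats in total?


Working:
Time signature 7/2: the bottom number 2 means the half note gets one count
The top number 7 means 7 half-note beats per measure
Total = 7 × 3 measures
= 21 half-note beats


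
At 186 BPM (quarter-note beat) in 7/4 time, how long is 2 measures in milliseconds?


Quarter-note beat duration = 60000 / 186 ms
Beats per measure (7/4) = 7
One measure = 7 × 60000 / 186 = 420000 / 186 ms
2 measures = 2 × 420000 / 186 = 840000 / 186
= 4516.1 ms


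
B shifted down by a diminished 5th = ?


Step by step:
diminished 5th: 5 letter names, 6 semitones
Letter: B - 4 → E
Pitch: B - 6 semitones, spelled as an E → E#
= E#


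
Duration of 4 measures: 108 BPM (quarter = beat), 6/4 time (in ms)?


Quarter-note beat duration = 60000 / 108 ms
Beats per measure (6/4) = 6
One measure = 6 × 60000 / 108 = 360000 / 108 ms
4 measures = 4 × 360000 / 108 = 1440000 / 108
= 13333.3 ms


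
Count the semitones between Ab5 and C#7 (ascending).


Absolute semitone position = octave×12 + chromatic position
Ab5: 5×12 + 8 = 68
C#7: 7×12 + 1 = 85
Difference = 85 - 68 = 17
= 17 semitones


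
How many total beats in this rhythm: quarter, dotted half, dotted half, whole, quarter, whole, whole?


Beat values:
  quarter = 1 beat
  dotted half = 3 beats
  dotted half = 3 beats
  whole = 4 beats
  quarter = 1 beat
  whole = 4 beats
  whole = 4 beats
Sum = 1 + 3 + 3 + 4 + 1 + 4 + 4
= 20 beats


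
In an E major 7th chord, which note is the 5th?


Major 7th chord = root + major 3rd + perfect 5th + major 7th
Seventh chords stack in thirds, so the letter names are E-G-B-D
Root: E
Major 3rd above E: G#
Perfect 5th above E: B
Major 7th above E: D#
The 5th = B


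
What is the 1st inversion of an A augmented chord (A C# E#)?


Step by step:
Root position: A C# E#
1st inversion: move root up an octave
Bass note: C#
Notes (bottom to top) = C# E# A


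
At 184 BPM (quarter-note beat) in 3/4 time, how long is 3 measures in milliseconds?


Reasoning:
Quarter-note beat duration = 60000 / 184 ms
Beats per measure (3/4) = 3
One measure = 3 × 60000 / 184 = 180000 / 184 ms
3 measures = 3 × 180000 / 184 = 540000 / 184
= 2934.8 ms


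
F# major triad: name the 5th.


Major triad = root + major 3rd (4 semitones) + perfect 5th (7 semitones)
A triad on F# stacks thirds, so the chord tones use letter names F-A-C
Root: F#
Major 3rd above F#: A#
Perfect 5th above F#: C#
The 5th = C#


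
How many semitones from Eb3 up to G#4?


Absolute semitone position = octave×12 + chromatic position
Eb3: 3×12 + 3 = 39
G#4: 4×12 + 8 = 56
Difference = 56 - 39 = 17
= 17 semitones


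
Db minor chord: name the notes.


Solution.
Minor triad = root + minor 3rd (3 semitones) + perfect 5th (7 semitones)
A triad on Db stacks thirds, so the chord tones use letter names D-F-A
Root: Db
Minor 3rd above Db: Fb
Perfect 5th above Db: Ab
Chord = Db Fb Ab


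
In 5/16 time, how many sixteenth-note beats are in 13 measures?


Reasoning:
Time signature 5/16: the bottom number 16 means the sixteenth note gets one count
The top number 5 means 5 sixteenth-note beats per measure
Total = 5 × 13 measures
= 65 sixteenth-note beats


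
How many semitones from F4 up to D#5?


Let's work it out.
Absolute semitone position = octave×12 + chromatic position
F4: 4×12 + 5 = 53
D#5: 5×12 + 3 = 63
Difference = 63 - 53 = 10
= 10 semitones


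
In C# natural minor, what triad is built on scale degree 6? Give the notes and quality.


C# natural minor scale: C# D# E F# G# A B
Diatonic triad on degree 6 stacks scale notes 6, 1, 3: A C# E
A→C# = 4 semitones; A→E = 7 semitones → major triad
= A C# E (major)


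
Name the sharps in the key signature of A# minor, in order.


Let's work it out.
Sharp minor keys follow the circle of fifths: A(0), E(1), B(2), F#(3), C#(4), G#(5), D#(6), A#(7)
A# minor has 7 sharps
Order of sharps: F# C# G# D# A# E# B# → first 7: F#, C#, G#, D#, A#, E#, B#
= F#, C#, G#, D#, A#, E#, B#


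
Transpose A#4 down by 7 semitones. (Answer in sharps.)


Reasoning:
A#4: chromatic position 10 in octave 4 → absolute = 4×12 + 10 = 58
Transpose down 7: 58 - 7 = 51
51 = 4×12 + 3 → D# in octave 4
Result = D#4


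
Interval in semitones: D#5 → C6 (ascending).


Reasoning:
Absolute semitone position = octave×12 + chromatic position
D#5: 5×12 + 3 = 63
C6: 6×12 + 0 = 72
Difference = 72 - 63 = 9
= 9 semitones


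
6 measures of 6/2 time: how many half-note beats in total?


Working:
Time signature 6/2: the bottom number 2 means the half note gets one count
The top number 6 means 6 half-note beats per measure
Total = 6 × 6 measures
= 36 half-note beats


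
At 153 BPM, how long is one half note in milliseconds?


One quarter-note beat = 60000 / BPM = 60000 / 153 ms
Half note = 2 × quarter note
Duration = 2 × 60000 / 153 = 120000 / 153
= 784.3 ms


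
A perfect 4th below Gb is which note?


Step by step:
A 4th spans 4 letter names, so from G we land on D
A perfect 4th = 5 semitones below Gb
Spell D at that pitch: Db
= Db


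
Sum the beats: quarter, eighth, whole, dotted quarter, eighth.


Let's work it out.
Beat values:
  quarter = 1 beat
  eighth = 0.5 beats
  whole = 4 beats
  dotted quarter = 1.5 beats
  eighth = 0.5 beats
Sum = 1 + 0.5 + 4 + 1.5 + 0.5
= 7.5 beats


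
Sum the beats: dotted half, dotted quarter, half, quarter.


Step by step:
Beat values:
  dotted half = 3 beats
  dotted quarter = 1.5 beats
  half = 2 beats
  quarter = 1 beat
Sum = 3 + 1.5 + 2 + 1
= 7.5 beats


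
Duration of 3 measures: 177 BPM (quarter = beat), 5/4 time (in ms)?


Let's work it out.
Quarter-note beat duration = 60000 / 177 ms
Beats per measure (5/4) = 5
One measure = 5 × 60000 / 177 = 300000 / 177 ms
3 measures = 3 × 300000 / 177 = 900000 / 177
= 5084.7 ms


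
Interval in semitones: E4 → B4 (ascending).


Step by step:
Absolute semitone position = octave×12 + chromatic position
E4: 4×12 + 4 = 52
B4: 4×12 + 11 = 59
Difference = 59 - 52 = 7
= 7 semitones


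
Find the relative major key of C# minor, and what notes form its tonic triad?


Working:
The relative major shares the key signature and is a minor 3rd above the minor tonic
A minor 3rd above C# is E
→ relative major of C# minor is E major
Tonic triad of E major = root + major 3rd + perfect 5th = E G# B
= E major; triad = E G# B


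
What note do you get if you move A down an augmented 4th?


Working:
augmented 4th: 4 letter names, 6 semitones
Letter: A - 3 → E
Pitch: A - 6 semitones, spelled as an E → Eb
= Eb


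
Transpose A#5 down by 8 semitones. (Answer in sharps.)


Step by step:
A#5: chromatic position 10 in octave 5 → absolute = 5×12 + 10 = 70
Transpose down 8: 70 - 8 = 62
62 = 5×12 + 2 → D in octave 5
Result = D5


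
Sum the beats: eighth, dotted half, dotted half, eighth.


Working:
Beat values:
  eighth = 0.5 beats
  dotted half = 3 beats
  dotted half = 3 beats
  eighth = 0.5 beats
Sum = 0.5 + 3 + 3 + 0.5
= 7 beats


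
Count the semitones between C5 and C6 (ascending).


Working:
Absolute semitone position = octave×12 + chromatic position
C5: 5×12 + 0 = 60
C6: 6×12 + 0 = 72
Difference = 72 - 60 = 12
= 12 semitones


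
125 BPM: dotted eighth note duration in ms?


Step by step:
One quarter-note beat = 60000 / BPM = 60000 / 125 ms
Dotted eighth note = 3/4 × quarter note
Duration = 3/4 × 60000 / 125 = 45000 / 125
= 360.0 ms


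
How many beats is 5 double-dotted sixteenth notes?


Step by step:
Base sixteenth note = 1/4 beats
Dot 1 adds half the previous value: +1/8
Dot 2 adds half the previous value: +1/16
One double-dotted sixteenth = 1/4 + 1/8 + 1/16 = 7/16
5 of them = 5 × 7/16 = 35/16
= 35/16 beats


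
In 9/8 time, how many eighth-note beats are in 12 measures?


Working:
Time signature 9/8: the bottom number 8 means the eighth note gets one count
The top number 9 means 9 eighth-note beats per measure
Total = 9 × 12 measures
= 108 eighth-note beats


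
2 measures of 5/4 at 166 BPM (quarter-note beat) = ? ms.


Working:
Quarter-note beat duration = 60000 / 166 ms
Beats per measure (5/4) = 5
One measure = 5 × 60000 / 166 = 300000 / 166 ms
2 measures = 2 × 300000 / 166 = 600000 / 166
= 3614.5 ms


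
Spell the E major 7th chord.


Working:
Major 7th chord = root + major 3rd + perfect 5th + major 7th
Seventh chords stack in thirds, so the letter names are E-G-B-D
Root: E
Major 3rd above E: G#
Perfect 5th above E: B
Major 7th above E: D#
Chord = E G# B D#


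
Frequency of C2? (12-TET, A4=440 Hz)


f = 440 × 2^(n/12) where n = semitones from A4
C2: -33 semitones from A4
f = 440 × 2^(-33/12)
f = 65.41 Hz


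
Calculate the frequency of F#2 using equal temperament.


Reasoning:
f = 440 × 2^(n/12) where n = semitones from A4
F#2: -27 semitones from A4
f = 440 × 2^(-27/12)
f = 92.50 Hz


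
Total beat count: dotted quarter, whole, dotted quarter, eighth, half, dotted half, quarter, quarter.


Beat values:
  dotted quarter = 1.5 beats
  whole = 4 beats
  dotted quarter = 1.5 beats
  eighth = 0.5 beats
  half = 2 beats
  dotted half = 3 beats
  quarter = 1 beat
  quarter = 1 beat
Sum = 1.5 + 4 + 1.5 + 0.5 + 2 + 3 + 1 + 1
= 14.5 beats


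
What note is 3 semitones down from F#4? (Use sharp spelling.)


Step by step:
F#4: chromatic position 6 in octave 4 → absolute = 4×12 + 6 = 54
Transpose down 3: 54 - 3 = 51
51 = 4×12 + 3 → D# in octave 4
Result = D#4


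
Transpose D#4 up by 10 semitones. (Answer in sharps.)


Reasoning:
D#4: chromatic position 3 in octave 4 → absolute = 4×12 + 3 = 51
Transpose up 10: 51 + 10 = 61
61 = 5×12 + 1 → C# in octave 5
Result = C#5


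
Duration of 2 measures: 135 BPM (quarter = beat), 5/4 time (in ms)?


Quarter-note beat duration = 60000 / 135 ms
Beats per measure (5/4) = 5
One measure = 5 × 60000 / 135 = 300000 / 135 ms
2 measures = 2 × 300000 / 135 = 600000 / 135
= 4444.4 ms


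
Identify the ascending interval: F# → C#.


Solution.
Letter names: F → C spans 5 letter names → a 5th
Semitones: F# → C# = 7 half-steps
A 5th of 7 semitones is a perfect 5th
= perfect 5th


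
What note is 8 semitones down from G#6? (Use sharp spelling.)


Let's work it out.
G#6: chromatic position 8 in octave 6 → absolute = 6×12 + 8 = 80
Transpose down 8: 80 - 8 = 72
72 = 6×12 + 0 → C in octave 6
Result = C6


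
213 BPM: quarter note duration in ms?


One quarter-note beat = 60000 / BPM = 60000 / 213 ms
Duration = 60000 / 213
= 281.7 ms


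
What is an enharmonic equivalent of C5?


Enharmonic notes sound the same pitch but are spelled with different letter names
C and Dbb name the same pitch class
= Dbb5


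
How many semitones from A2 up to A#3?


Reasoning:
Absolute semitone position = octave×12 + chromatic position
A2: 2×12 + 9 = 33
A#3: 3×12 + 10 = 46
Difference = 46 - 33 = 13
= 13 semitones


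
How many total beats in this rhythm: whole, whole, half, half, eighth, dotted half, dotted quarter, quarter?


Reasoning:
Beat values:
  whole = 4 beats
  whole = 4 beats
  half = 2 beats
  half = 2 beats
  eighth = 0.5 beats
  dotted half = 3 beats
  dotted quarter = 1.5 beats
  quarter = 1 beat
Sum = 4 + 4 + 2 + 2 + 0.5 + 3 + 1.5 + 1
= 18 beats


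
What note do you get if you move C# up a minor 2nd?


minor 2nd: 2 letter names, 1 semitones
Letter: C + 1 → D
Pitch: C# + 1 semitones, spelled as a D → D
= D


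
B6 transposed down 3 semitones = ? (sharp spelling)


B6: chromatic position 11 in octave 6 → absolute = 6×12 + 11 = 83
Transpose down 3: 83 - 3 = 80
80 = 6×12 + 8 → G# in octave 6
Result = G#6


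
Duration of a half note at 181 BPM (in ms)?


Let's work it out.
One quarter-note beat = 60000 / BPM = 60000 / 181 ms
Half note = 2 × quarter note
Duration = 2 × 60000 / 181 = 120000 / 181
= 663.0 ms


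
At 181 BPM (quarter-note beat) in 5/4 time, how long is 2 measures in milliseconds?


Quarter-note beat duration = 60000 / 181 ms
Beats per measure (5/4) = 5
One measure = 5 × 60000 / 181 = 300000 / 181 ms
2 measures = 2 × 300000 / 181 = 600000 / 181
= 3314.9 ms


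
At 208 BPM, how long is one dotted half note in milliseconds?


One quarter-note beat = 60000 / BPM = 60000 / 208 ms
Dotted half note = 3 × quarter note
Duration = 3 × 60000 / 208 = 180000 / 208
= 865.4 ms


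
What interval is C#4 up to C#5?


Solution.
Letter names: C → C spans 8 letter names → an octave
Semitones: C#4 → C#5 = 12 half-steps
An octave of 12 semitones is a perfect octave
= perfect octave


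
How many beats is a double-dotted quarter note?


Reasoning:
Base quarter note = 1 beat
Dot 1 adds half the previous value: +1/2
Dot 2 adds half the previous value: +1/4
One double-dotted quarter = 1 + 1/2 + 1/4 = 7/4
= 7/4 beats


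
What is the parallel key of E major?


Parallel keys share the same tonic but differ in mode
E major → parallel is E minor
= E minor


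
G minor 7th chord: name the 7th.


Minor 7th chord = root + minor 3rd + perfect 5th + minor 7th
Seventh chords stack in thirds, so the letter names are G-B-D-F
Root: G
Minor 3rd above G: Bb
Perfect 5th above G: D
Minor 7th above G: F
The 7th = F


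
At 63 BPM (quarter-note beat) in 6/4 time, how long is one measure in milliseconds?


Step by step:
Quarter-note beat duration = 60000 / 63 ms
Beats per measure (6/4) = 6
One measure = 6 × 60000 / 63 = 360000 / 63 ms
= 5714.3 ms


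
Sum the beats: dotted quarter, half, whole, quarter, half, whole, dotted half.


Solution.
Beat values:
  dotted quarter = 1.5 beats
  half = 2 beats
  whole = 4 beats
  quarter = 1 beat
  half = 2 beats
  whole = 4 beats
  dotted half = 3 beats
Sum = 1.5 + 2 + 4 + 1 + 2 + 4 + 3
= 17.5 beats


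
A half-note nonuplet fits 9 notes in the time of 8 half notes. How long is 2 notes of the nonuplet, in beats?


Let's work it out.
Nonuplet: 9 notes occupy the space of 8 half notes
Space = 8 × 2 = 16 beats
Each nonuplet note = 16 / 9 = 16/9 beats
2 notes = 2 × 16/9 = 32/9
= 32/9 beats


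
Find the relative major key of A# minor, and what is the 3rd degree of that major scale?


Reasoning:
The relative major shares the key signature and is a minor 3rd above the minor tonic
A minor 3rd above A# is C#
→ relative major of A# minor is C# major
C# major scale: C# D# E# F# G# A# B#
= C# major; 3rd degree = E#


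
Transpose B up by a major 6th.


Solution.
major 6th: 6 letter names, 9 semitones
Letter: B + 5 → G
Pitch: B + 9 semitones, spelled as a G → G#
= G#


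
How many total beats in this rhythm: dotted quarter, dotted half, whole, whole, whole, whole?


Solution.
Beat values:
  dotted quarter = 1.5 beats
  dotted half = 3 beats
  whole = 4 beats
  whole = 4 beats
  whole = 4 beats
  whole = 4 beats
Sum = 1.5 + 3 + 4 + 4 + 4 + 4
= 20.5 beats


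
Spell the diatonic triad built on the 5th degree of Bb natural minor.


Step by step:
Bb natural minor scale: Bb C Db Eb F Gb Ab
Diatonic triad on degree 5 stacks scale notes 5, 7, 2: F Ab C
F→Ab = 3 semitones; F→C = 7 semitones → minor triad
= F Ab C (minor)


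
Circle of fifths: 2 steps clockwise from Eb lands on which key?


Let's work it out.
Each clockwise step on the circle of fifths moves up a perfect 5th
From Eb: Eb → Bb → F
= F


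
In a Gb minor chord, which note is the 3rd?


Solution.
Minor triad = root + minor 3rd (3 semitones) + perfect 5th (7 semitones)
A triad on Gb stacks thirds, so the chord tones use letter names G-B-D
Root: Gb
Minor 3rd above Gb: Bbb
Perfect 5th above Gb: Db
The 3rd = Bbb


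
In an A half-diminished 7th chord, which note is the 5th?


Half-diminished 7th chord = root + minor 3rd + diminished 5th + minor 7th
Seventh chords stack in thirds, so the letter names are A-C-E-G
Root: A
Minor 3rd above A: C
Diminished 5th above A: Eb
Minor 7th above A: G
The 5th = Eb


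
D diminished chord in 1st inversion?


Root position: D F Ab
1st inversion: move root up an octave
Bass note: F
Notes (bottom to top) = F Ab D


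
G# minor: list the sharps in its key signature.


Reasoning:
Sharp minor keys follow the circle of fifths: A(0), E(1), B(2), F#(3), C#(4), G#(5), D#(6), A#(7)
G# minor has 5 sharps
Order of sharps: F# C# G# D# A# E# B# → first 5: F#, C#, G#, D#, A#
= F#, C#, G#, D#, A#


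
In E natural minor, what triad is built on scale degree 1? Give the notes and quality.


Solution.
E natural minor scale: E F# G A B C D
Diatonic triad on degree 1 stacks scale notes 1, 3, 5: E G B
E→G = 3 semitones; E→B = 7 semitones → minor triad
= E G B (minor)


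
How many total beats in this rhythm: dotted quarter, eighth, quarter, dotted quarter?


Working:
Beat values:
  dotted quarter = 1.5 beats
  eighth = 0.5 beats
  quarter = 1 beat
  dotted quarter = 1.5 beats
Sum = 1.5 + 0.5 + 1 + 1.5
= 4.5 beats


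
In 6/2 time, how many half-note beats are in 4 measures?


Time signature 6/2: the bottom number 2 means the half note gets one count
The top number 6 means 6 half-note beats per measure
Total = 6 × 4 measures
= 24 half-note beats


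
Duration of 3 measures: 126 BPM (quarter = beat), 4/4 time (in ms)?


Working:
Quarter-note beat duration = 60000 / 126 ms
Beats per measure (4/4) = 4
One measure = 4 × 60000 / 126 = 240000 / 126 ms
3 measures = 3 × 240000 / 126 = 720000 / 126
= 5714.3 ms


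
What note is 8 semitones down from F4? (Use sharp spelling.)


Solution.
F4: chromatic position 5 in octave 4 → absolute = 4×12 + 5 = 53
Transpose down 8: 53 - 8 = 45
45 = 3×12 + 9 → A in octave 3
Result = A3


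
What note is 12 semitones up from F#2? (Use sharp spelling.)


Working:
F#2: chromatic position 6 in octave 2 → absolute = 2×12 + 6 = 30
Transpose up 12: 30 + 12 = 42
42 = 3×12 + 6 → F# in octave 3
Result = F#3


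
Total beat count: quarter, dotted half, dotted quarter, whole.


Step by step:
Beat values:
  quarter = 1 beat
  dotted half = 3 beats
  dotted quarter = 1.5 beats
  whole = 4 beats
Sum = 1 + 3 + 1.5 + 4
= 9.5 beats


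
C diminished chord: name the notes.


Working:
Diminished triad = root + minor 3rd (3 semitones) + diminished 5th (6 semitones)
A triad on C stacks thirds, so the chord tones use letter names C-E-G
Root: C
Minor 3rd above C: Eb
Diminished 5th above C: Gb
Chord = C Eb Gb


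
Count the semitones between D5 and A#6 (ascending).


Step by step:
Absolute semitone position = octave×12 + chromatic position
D5: 5×12 + 2 = 62
A#6: 6×12 + 10 = 82
Difference = 82 - 62 = 20
= 20 semitones


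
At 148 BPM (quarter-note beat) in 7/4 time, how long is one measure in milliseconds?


Quarter-note beat duration = 60000 / 148 ms
Beats per measure (7/4) = 7
One measure = 7 × 60000 / 148 = 420000 / 148 ms
= 2837.8 ms


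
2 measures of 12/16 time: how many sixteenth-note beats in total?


Time signature 12/16: the bottom number 16 means the sixteenth note gets one count
The top number 12 means 12 sixteenth-note beats per measure
Total = 12 × 2 measures
= 24 sixteenth-note beats


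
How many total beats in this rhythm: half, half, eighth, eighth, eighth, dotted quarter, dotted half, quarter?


Let's work it out.
Beat values:
  half = 2 beats
  half = 2 beats
  eighth = 0.5 beats
  eighth = 0.5 beats
  eighth = 0.5 beats
  dotted quarter = 1.5 beats
  dotted half = 3 beats
  quarter = 1 beat
Sum = 2 + 2 + 0.5 + 0.5 + 0.5 + 1.5 + 3 + 1
= 11 beats


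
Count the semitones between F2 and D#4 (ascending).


Let's work it out.
Absolute semitone position = octave×12 + chromatic position
F2: 2×12 + 5 = 29
D#4: 4×12 + 3 = 51
Difference = 51 - 29 = 22
= 22 semitones


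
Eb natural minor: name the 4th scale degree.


Reasoning:
Natural minor scale pattern: W-H-W-W-H-W-W (2-1-2-2-1-2-2 semitones)
Starting from Eb:
  Eb + 2 semitones → F
  F + 1 semitone → Gb
  Gb + 2 semitones → Ab
  Ab + 2 semitones → Bb
  Bb + 1 semitone → Cb
  Cb + 2 semitones → Db
  Db + 2 semitones → Eb
Scale: Eb F Gb Ab Bb Cb Db
Degree 4 = Ab


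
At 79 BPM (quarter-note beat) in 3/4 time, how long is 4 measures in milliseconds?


Working:
Quarter-note beat duration = 60000 / 79 ms
Beats per measure (3/4) = 3
One measure = 3 × 60000 / 79 = 180000 / 79 ms
4 measures = 4 × 180000 / 79 = 720000 / 79
= 9113.9 ms


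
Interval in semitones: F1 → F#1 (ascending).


Working:
Absolute semitone position = octave×12 + chromatic position
F1: 1×12 + 5 = 17
F#1: 1×12 + 6 = 18
Difference = 18 - 17 = 1
= 1 semitone


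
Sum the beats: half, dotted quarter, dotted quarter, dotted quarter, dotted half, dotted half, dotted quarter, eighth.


Beat values:
  half = 2 beats
  dotted quarter = 1.5 beats
  dotted quarter = 1.5 beats
  dotted quarter = 1.5 beats
  dotted half = 3 beats
  dotted half = 3 beats
  dotted quarter = 1.5 beats
  eighth = 0.5 beats
Sum = 2 + 1.5 + 1.5 + 1.5 + 3 + 3 + 1.5 + 0.5
= 14.5 beats


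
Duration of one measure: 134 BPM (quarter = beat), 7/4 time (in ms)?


Step by step:
Quarter-note beat duration = 60000 / 134 ms
Beats per measure (7/4) = 7
One measure = 7 × 60000 / 134 = 420000 / 134 ms
= 3134.3 ms


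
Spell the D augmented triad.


Augmented triad = root + major 3rd (4 semitones) + augmented 5th (8 semitones)
A triad on D stacks thirds, so the chord tones use letter names D-F-A
Root: D
Major 3rd above D: F#
Augmented 5th above D: A#
Chord = D F# A#


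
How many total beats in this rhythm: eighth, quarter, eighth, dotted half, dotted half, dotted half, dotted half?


Beat values:
  eighth = 0.5 beats
  quarter = 1 beat
  eighth = 0.5 beats
  dotted half = 3 beats
  dotted half = 3 beats
  dotted half = 3 beats
  dotted half = 3 beats
Sum = 0.5 + 1 + 0.5 + 3 + 3 + 3 + 3
= 14 beats


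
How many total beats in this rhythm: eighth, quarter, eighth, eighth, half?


Let's work it out.
Beat values:
  eighth = 0.5 beats
  quarter = 1 beat
  eighth = 0.5 beats
  eighth = 0.5 beats
  half = 2 beats
Sum = 0.5 + 1 + 0.5 + 0.5 + 2
= 4.5 beats


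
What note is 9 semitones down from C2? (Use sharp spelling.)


Let's work it out.
C2: chromatic position 0 in octave 2 → absolute = 2×12 + 0 = 24
Transpose down 9: 24 - 9 = 15
15 = 1×12 + 3 → D# in octave 1
Result = D#1


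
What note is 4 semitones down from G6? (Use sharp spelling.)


Step by step:
G6: chromatic position 7 in octave 6 → absolute = 6×12 + 7 = 79
Transpose down 4: 79 - 4 = 75
75 = 6×12 + 3 → D# in octave 6
Result = D#6


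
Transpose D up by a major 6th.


Step by step:
major 6th: 6 letter names, 9 semitones
Letter: D + 5 → B
Pitch: D + 9 semitones, spelled as a B → B
= B


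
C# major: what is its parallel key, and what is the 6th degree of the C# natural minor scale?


Reasoning:
Parallel keys share the same tonic but differ in mode
C# major → parallel is C# minor
C# natural minor scale: C# D# E F# G# A B
= C# minor; 6th degree = A


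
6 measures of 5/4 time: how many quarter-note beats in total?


Time signature 5/4: the bottom number 4 means the quarter note gets one count
The top number 5 means 5 quarter-note beats per measure
Total = 5 × 6 measures
= 30 quarter-note beats


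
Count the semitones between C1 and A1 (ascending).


Absolute semitone position = octave×12 + chromatic position
C1: 1×12 + 0 = 12
A1: 1×12 + 9 = 21
Difference = 21 - 12 = 9
= 9 semitones


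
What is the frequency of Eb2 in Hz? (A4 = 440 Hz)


f = 440 × 2^(n/12) where n = semitones from A4
Eb2: -30 semitones from A4
f = 440 × 2^(-30/12)
f = 77.78 Hz


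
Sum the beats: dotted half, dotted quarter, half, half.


Reasoning:
Beat values:
  dotted half = 3 beats
  dotted quarter = 1.5 beats
  half = 2 beats
  half = 2 beats
Sum = 3 + 1.5 + 2 + 2
= 8.5 beats


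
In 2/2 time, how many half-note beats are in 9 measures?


Time signature 2/2: the bottom number 2 means the half note gets one count
The top number 2 means 2 half-note beats per measure
Total = 2 × 9 measures
= 18 half-note beats


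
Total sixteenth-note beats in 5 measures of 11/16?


Let's work it out.
Time signature 11/16: the bottom number 16 means the sixteenth note gets one count
The top number 11 means 11 sixteenth-note beats per measure
Total = 11 × 5 measures
= 55 sixteenth-note beats


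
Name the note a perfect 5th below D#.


A 5th spans 5 letter names, so from D we land on G
A perfect 5th = 7 semitones below D#
Spell G at that pitch: G#
= G#


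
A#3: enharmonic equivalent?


Enharmonic notes sound the same pitch but are spelled with different letter names
A# and Bb name the same pitch class
= Bb3


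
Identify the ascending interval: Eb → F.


Reasoning:
Letter names: E → F spans 2 letter names → a 2nd
Semitones: Eb → F = 2 half-steps
A 2nd of 2 semitones is a major 2nd
= major 2nd


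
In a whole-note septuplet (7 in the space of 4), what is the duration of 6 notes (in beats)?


Step by step:
Septuplet: 7 notes occupy the space of 4 whole notes
Space = 4 × 4 = 16 beats
Each septuplet note = 16 / 7 = 16/7 beats
6 notes = 6 × 16/7 = 96/7
= 96/7 beats


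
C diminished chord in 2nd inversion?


Root position: C Eb Gb
2nd inversion: move root and 3rd up an octave
Bass note: Gb
Notes (bottom to top) = Gb C Eb


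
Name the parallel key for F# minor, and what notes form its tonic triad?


Let's work it out.
Parallel keys share the same tonic but differ in mode
F# minor → parallel is F# major
Tonic triad of F# major = F# A# C#
= F# major; triad = F# A# C#


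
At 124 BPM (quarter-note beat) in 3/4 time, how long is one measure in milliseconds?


Let's work it out.
Quarter-note beat duration = 60000 / 124 ms
Beats per measure (3/4) = 3
One measure = 3 × 60000 / 124 = 180000 / 124 ms
= 1451.6 ms


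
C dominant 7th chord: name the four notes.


Dominant 7th chord = root + major 3rd + perfect 5th + minor 7th
Seventh chords stack in thirds, so the letter names are C-E-G-B
Root: C
Major 3rd above C: E
Perfect 5th above C: G
Minor 7th above C: Bb
Chord = C E G Bb


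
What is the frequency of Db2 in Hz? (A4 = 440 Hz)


Solution.
f = 440 × 2^(n/12) where n = semitones from A4
Db2: -32 semitones from A4
f = 440 × 2^(-32/12)
f = 69.30 Hz


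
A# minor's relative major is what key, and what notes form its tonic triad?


Let's work it out.
The relative major shares the key signature and is a minor 3rd above the minor tonic
A minor 3rd above A# is C#
→ relative major of A# minor is C# major
Tonic triad of C# major = root + major 3rd + perfect 5th = C# E# G#
= C# major; triad = C# E# G#


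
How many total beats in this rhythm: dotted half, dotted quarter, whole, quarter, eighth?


Working:
Beat values:
  dotted half = 3 beats
  dotted quarter = 1.5 beats
  whole = 4 beats
  quarter = 1 beat
  eighth = 0.5 beats
Sum = 3 + 1.5 + 4 + 1 + 0.5
= 10 beats


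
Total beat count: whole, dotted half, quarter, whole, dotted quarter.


Working:
Beat values:
  whole = 4 beats
  dotted half = 3 beats
  quarter = 1 beat
  whole = 4 beats
  dotted quarter = 1.5 beats
Sum = 4 + 3 + 1 + 4 + 1.5
= 13.5 beats
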